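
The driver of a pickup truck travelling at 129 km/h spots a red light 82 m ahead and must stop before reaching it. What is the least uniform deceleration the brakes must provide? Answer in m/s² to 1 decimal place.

Required deceleration ≈ 7.8 m/s²

129 km/h ÷ 3.6 = 35.8333 m/s.
v² = 2a·d ⇒ a = v²/(2d) = 35.8333² / (2 × 82.000) = 1284.025 / 164.000 = 7.8294 m/s².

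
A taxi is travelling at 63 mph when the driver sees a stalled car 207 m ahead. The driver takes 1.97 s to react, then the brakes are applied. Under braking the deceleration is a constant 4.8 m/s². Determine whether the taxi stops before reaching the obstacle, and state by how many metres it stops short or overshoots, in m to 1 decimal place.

Yes — it stops 68.9 m short of the obstacle

63 mph × 0.44704 = 28.1635 m/s.
Reaction distance = 28.1635 × 1.97 = 55.482 m.
Braking distance = v²/(2a) = 793.183 / 9.600 = 82.623 m.
Total stopping distance = 55.482 + 82.623 = 138.105 m, vs 207 m available — it stops with 207 − 138.105 = 68.895 m to spare.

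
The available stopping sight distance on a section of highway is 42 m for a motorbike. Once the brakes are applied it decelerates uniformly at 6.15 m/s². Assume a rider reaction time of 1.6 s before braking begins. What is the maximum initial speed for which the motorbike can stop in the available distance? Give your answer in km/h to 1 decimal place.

Maximum speed ≈ 53.7 km/h

Stopping distance: v·t_r + v²/(2a) = 42 with t_r = 1.6 s and a = 6.150 m/s².
So v² + 19.680 v − 516.60 = 0.
Positive root: v = −a·t_r + √((a·t_r)² + 2a·d) = −9.840 + √(96.826 + 516.60) = 14.9274 m/s.
14.9274 m/s × 3.6 = 53.739 km/h.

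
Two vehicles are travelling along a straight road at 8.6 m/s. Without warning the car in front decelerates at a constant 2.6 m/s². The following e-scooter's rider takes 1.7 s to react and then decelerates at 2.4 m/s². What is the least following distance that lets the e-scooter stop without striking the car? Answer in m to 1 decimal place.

Minimum gap ≈ 15.8 m

Leader travels v²/(2a_L) = 73.960 / 5.200 = 14.223 m before stopping.
Follower covers v·t_r = 8.6000 × 1.7 = 14.620 m while reacting, then v²/(2a_F) = 73.960 / 4.800 = 15.408 m while braking, for a total of 14.620 + 15.408 = 30.028 m.
Since a_F ≤ a_L and the follower starts braking later, the follower is never slower than the leader, so the closest approach is when both have stopped.
Minimum gap = 30.028 − 14.223 = 15.805 m.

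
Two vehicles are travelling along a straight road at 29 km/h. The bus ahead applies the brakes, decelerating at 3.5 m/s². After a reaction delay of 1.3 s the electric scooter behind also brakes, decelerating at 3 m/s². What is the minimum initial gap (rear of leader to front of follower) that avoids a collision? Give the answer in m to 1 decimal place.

Minimum gap ≈ 12.0 m

29 km/h ÷ 3.6 = 8.0556 m/s.
Leader travels v²/(2a_L) = 64.893 / 7.000 = 9.270 m before stopping.
Follower covers v·t_r = 8.0556 × 1.3 = 10.472 m while reacting, then v²/(2a_F) = 64.893 / 6.000 = 10.816 m while braking, for a total of 10.472 + 10.816 = 21.288 m.
Since a_F ≤ a_L and the follower starts braking later, the follower is never slower than the leader, so the closest approach is when both have stopped.
Minimum gap = 21.288 − 9.270 = 12.018 m.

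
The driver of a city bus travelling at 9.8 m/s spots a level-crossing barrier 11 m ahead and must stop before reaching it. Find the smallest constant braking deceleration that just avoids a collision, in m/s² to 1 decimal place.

Required deceleration ≈ 4.4 m/s²

v² = 2a·d ⇒ a = v²/(2d) = 9.8000² / (2 × 11.000) = 96.040 / 22.000 = 4.3655 m/s².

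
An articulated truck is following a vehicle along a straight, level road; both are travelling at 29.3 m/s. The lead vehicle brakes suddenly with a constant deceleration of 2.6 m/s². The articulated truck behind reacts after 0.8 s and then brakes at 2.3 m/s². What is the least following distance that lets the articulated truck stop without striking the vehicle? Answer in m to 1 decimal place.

Minimum gap ≈ 45.0 m

Leader travels v²/(2a_L) = 858.490 / 5.200 = 165.094 m before stopping.
Follower covers v·t_r = 29.3000 × 0.8 = 23.440 m while reacting, then v²/(2a_F) = 858.490 / 4.600 = 186.628 m while braking, for a total of 23.440 + 186.628 = 210.068 m.
Since a_F ≤ a_L and the follower starts braking later, the follower is never slower than the leader, so the closest approach is when both have stopped.
Minimum gap = 210.068 − 165.094 = 44.974 m.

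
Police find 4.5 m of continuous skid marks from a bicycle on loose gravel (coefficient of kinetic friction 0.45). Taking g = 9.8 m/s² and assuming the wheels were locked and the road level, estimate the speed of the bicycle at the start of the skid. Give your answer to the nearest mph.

Initial speed ≈ 14 mph

Deceleration a = μg = 0.45 × 9.8 = 4.410 m/s².
v = √(2a·d) = √(2 × 4.410 × 4.5) = √39.690 = 6.3000 m/s.
= 6.3000 ÷ 0.44704 = 14.093 mph.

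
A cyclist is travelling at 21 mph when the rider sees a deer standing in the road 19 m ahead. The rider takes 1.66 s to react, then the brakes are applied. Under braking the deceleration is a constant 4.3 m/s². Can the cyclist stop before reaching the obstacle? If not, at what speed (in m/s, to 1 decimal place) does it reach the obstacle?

21 mph × 0.44704 = 9.3878 m/s.
Reaction distance = 9.3878 × 1.66 = 15.584 m.
Braking distance needed to stop: v²/(2a) = 88.131 / 8.600 = 10.248 m, so total needed = 15.584 + 10.248 = 25.832 m > 19 m — it cannot stop.
Distance remaining when braking begins: 19 − 15.584 = 3.416 m.
v² = v₀² − 2a·d = 88.131 − 2 × 4.300 × 3.416 = 58.753 m²/s².
v = √58.753 = 7.665 m/s.

No — it strikes the obstacle at 7.7 m/s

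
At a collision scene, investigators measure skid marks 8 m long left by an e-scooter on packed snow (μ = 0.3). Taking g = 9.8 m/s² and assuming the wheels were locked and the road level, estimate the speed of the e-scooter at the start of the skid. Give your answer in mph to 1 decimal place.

Initial speed ≈ 15.3 mph

Deceleration a = μg = 0.3 × 9.8 = 2.940 m/s².
v = √(2a·d) = √(2 × 2.940 × 8) = √47.040 = 6.8586 m/s.
= 6.8586 ÷ 0.44704 = 15.342 mph.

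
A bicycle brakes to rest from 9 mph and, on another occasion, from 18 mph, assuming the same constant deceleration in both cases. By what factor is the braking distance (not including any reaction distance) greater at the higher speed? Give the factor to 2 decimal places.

Factor ≈ 4.00

Braking distance d = v²/(2a), so with a fixed, d ∝ v².
Factor = (18/9)² = 2.0000² = 4.0000.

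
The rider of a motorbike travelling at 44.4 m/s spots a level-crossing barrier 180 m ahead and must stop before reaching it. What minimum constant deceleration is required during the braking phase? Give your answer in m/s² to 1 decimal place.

v² = 2a·d ⇒ a = v²/(2d) = 44.4000² / (2 × 180.000) = 1971.360 / 360.000 = 5.4760 m/s².

Required deceleration ≈ 5.5 m/s²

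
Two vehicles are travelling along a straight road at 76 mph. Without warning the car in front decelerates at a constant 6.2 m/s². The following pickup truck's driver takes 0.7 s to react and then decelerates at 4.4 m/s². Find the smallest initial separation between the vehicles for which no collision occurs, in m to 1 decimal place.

Minimum gap ≈ 61.9 m

76 mph × 0.44704 = 33.9750 m/s.
Leader travels v²/(2a_L) = 1154.301 / 12.400 = 93.089 m before stopping.
Follower covers v·t_r = 33.9750 × 0.7 = 23.782 m while reacting, then v²/(2a_F) = 1154.301 / 8.800 = 131.171 m while braking, for a total of 23.782 + 131.171 = 154.953 m.
Since a_F ≤ a_L and the follower starts braking later, the follower is never slower than the leader, so the closest approach is when both have stopped.
Minimum gap = 154.953 − 93.089 = 61.864 m.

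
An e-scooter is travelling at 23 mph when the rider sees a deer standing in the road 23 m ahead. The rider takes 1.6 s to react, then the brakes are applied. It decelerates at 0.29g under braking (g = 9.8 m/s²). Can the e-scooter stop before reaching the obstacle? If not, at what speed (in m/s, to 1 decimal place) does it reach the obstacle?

No — it strikes the obstacle at 8.3 m/s

23 mph × 0.44704 = 10.2819 m/s.
a = 0.29 × 9.8 = 2.842 m/s².
Reaction distance = 10.2819 × 1.6 = 16.451 m.
Braking distance needed to stop: v²/(2a) = 105.717 / 5.684 = 18.599 m, so total needed = 16.451 + 18.599 = 35.050 m > 23 m — it cannot stop.
Distance remaining when braking begins: 23 − 16.451 = 6.549 m.
v² = v₀² − 2a·d = 105.717 − 2 × 2.842 × 6.549 = 68.492 m²/s².
v = √68.492 = 8.276 m/s.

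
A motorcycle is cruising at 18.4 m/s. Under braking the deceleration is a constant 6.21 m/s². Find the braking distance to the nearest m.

Braking distance ≈ 27 m

Braking distance = v²/(2a) = 18.4000² / (2 × 6.210) = 338.560 / 12.420 = 27.259 m.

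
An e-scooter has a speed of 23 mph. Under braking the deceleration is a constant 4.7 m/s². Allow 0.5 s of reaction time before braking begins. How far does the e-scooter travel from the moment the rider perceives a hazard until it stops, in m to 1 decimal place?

23 mph × 0.44704 = 10.2819 m/s.
Reaction distance = v·t_r = 10.2819 × 0.5 = 5.141 m.
Braking distance = v²/(2a) = 10.2819² / (2 × 4.700) = 105.717 / 9.400 = 11.246 m.
Total = 5.141 + 11.246 = 16.387 m.

Total stopping distance ≈ 16.4 m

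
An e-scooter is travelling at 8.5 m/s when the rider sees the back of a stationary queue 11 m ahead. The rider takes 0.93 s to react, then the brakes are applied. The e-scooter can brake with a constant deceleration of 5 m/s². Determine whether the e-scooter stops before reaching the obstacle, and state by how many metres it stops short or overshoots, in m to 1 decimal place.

Reaction distance = 8.5000 × 0.93 = 7.905 m.
Braking distance = v²/(2a) = 72.250 / 10.000 = 7.225 m.
Total stopping distance = 7.905 + 7.225 = 15.130 m, vs 11 m available — it cannot stop in time and overshoots by 15.130 − 11 = 4.130 m.

No — it overshoots by 4.1 m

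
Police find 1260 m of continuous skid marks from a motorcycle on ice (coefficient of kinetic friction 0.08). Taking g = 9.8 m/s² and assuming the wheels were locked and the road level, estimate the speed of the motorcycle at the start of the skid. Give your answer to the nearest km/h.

Initial speed ≈ 160 km/h

Deceleration a = μg = 0.08 × 9.8 = 0.784 m/s².
v = √(2a·d) = √(2 × 0.784 × 1260) = √1975.680 = 44.4486 m/s.
= 44.4486 × 3.6 = 160.015 km/h.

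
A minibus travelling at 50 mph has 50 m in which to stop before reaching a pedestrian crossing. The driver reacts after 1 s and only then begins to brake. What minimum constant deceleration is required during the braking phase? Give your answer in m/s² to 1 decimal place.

Required deceleration ≈ 9.0 m/s²

50 mph × 0.44704 = 22.3520 m/s.
Distance covered during reaction = 22.3520 × 1 = 22.352 m.
Distance available for braking: 50 − 22.352 = 27.648 m.
v² = 2a·d ⇒ a = v²/(2d) = 22.3520² / (2 × 27.648) = 499.612 / 55.296 = 9.0352 m/s².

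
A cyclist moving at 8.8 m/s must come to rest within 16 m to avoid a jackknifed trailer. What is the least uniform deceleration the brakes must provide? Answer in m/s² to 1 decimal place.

Required deceleration ≈ 2.4 m/s²

v² = 2a·d ⇒ a = v²/(2d) = 8.8000² / (2 × 16.000) = 77.440 / 32.000 = 2.4200 m/s².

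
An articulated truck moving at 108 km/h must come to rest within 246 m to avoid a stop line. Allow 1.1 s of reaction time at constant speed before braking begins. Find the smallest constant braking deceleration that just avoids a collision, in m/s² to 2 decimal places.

108 km/h ÷ 3.6 = 30.0000 m/s.
Distance covered during reaction = 30.0000 × 1.1 = 33.000 m.
Distance available for braking: 246 − 33.000 = 213.000 m.
v² = 2a·d ⇒ a = v²/(2d) = 30.0000² / (2 × 213.000) = 900.000 / 426.000 = 2.1127 m/s².

Required deceleration ≈ 2.11 m/s²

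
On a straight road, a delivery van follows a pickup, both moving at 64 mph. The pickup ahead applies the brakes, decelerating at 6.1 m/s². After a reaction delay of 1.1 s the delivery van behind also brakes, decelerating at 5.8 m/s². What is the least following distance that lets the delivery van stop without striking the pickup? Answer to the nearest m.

Minimum gap ≈ 35 m

64 mph × 0.44704 = 28.6106 m/s.
Leader travels v²/(2a_L) = 818.566 / 12.200 = 67.096 m before stopping.
Follower covers v·t_r = 28.6106 × 1.1 = 31.472 m while reacting, then v²/(2a_F) = 818.566 / 11.600 = 70.566 m while braking, for a total of 31.472 + 70.566 = 102.038 m.
Since a_F ≤ a_L and the follower starts braking later, the follower is never slower than the leader, so the closest approach is when both have stopped.
Minimum gap = 102.038 − 67.096 = 34.942 m.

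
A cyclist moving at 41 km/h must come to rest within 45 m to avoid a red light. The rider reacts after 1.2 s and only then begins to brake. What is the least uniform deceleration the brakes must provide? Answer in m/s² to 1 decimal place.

Required deceleration ≈ 2.1 m/s²

41 km/h ÷ 3.6 = 11.3889 m/s.
Distance covered during reaction = 11.3889 × 1.2 = 13.667 m.
Distance available for braking: 45 − 13.667 = 31.333 m.
v² = 2a·d ⇒ a = v²/(2d) = 11.3889² / (2 × 31.333) = 129.707 / 62.666 = 2.0698 m/s².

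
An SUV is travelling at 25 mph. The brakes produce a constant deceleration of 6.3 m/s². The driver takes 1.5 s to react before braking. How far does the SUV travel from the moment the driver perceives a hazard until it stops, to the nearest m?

Total stopping distance ≈ 27 m

25 mph × 0.44704 = 11.1760 m/s.
Reaction distance = v·t_r = 11.1760 × 1.5 = 16.764 m.
Braking distance = v²/(2a) = 11.1760² / (2 × 6.300) = 124.903 / 12.600 = 9.913 m.
Total = 16.764 + 9.913 = 26.677 m.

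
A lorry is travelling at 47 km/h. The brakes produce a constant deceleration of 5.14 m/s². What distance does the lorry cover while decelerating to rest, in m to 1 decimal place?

47 km/h ÷ 3.6 = 13.0556 m/s.
Braking distance = v²/(2a) = 13.0556² / (2 × 5.140) = 170.449 / 10.280 = 16.581 m.

Braking distance ≈ 16.6 m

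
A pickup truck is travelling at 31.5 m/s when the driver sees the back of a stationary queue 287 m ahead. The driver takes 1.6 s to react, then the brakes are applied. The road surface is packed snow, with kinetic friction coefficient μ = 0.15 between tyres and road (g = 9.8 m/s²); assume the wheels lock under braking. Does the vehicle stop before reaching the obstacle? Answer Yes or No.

a = μg = 0.15 × 9.8 = 1.470 m/s².
Reaction distance = 31.5000 × 1.6 = 50.400 m.
Braking distance = v²/(2a) = 992.250 / 2.940 = 337.500 m.
Total stopping distance = 50.400 + 337.500 = 387.900 m, vs 287 m available — it cannot stop in time and overshoots by 387.900 − 287 = 100.900 m.

No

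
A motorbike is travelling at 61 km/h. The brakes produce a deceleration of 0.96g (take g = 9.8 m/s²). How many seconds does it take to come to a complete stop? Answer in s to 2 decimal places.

Braking time ≈ 1.80 s

61 km/h ÷ 3.6 = 16.9444 m/s.
a = 0.96 × 9.8 = 9.408 m/s².
Braking time = v/a = 16.9444 / 9.408 = 1.801 s.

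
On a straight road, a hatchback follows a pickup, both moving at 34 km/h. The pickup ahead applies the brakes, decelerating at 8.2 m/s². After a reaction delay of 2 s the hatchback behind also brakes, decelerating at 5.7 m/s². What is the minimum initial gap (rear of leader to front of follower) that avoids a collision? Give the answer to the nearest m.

Minimum gap ≈ 21 m

34 km/h ÷ 3.6 = 9.4444 m/s.
Leader travels v²/(2a_L) = 89.197 / 16.400 = 5.439 m before stopping.
Follower covers v·t_r = 9.4444 × 2 = 18.889 m while reacting, then v²/(2a_F) = 89.197 / 11.400 = 7.824 m while braking, for a total of 18.889 + 7.824 = 26.713 m.
Since a_F ≤ a_L and the follower starts braking later, the follower is never slower than the leader, so the closest approach is when both have stopped.
Minimum gap = 26.713 − 5.439 = 21.274 m.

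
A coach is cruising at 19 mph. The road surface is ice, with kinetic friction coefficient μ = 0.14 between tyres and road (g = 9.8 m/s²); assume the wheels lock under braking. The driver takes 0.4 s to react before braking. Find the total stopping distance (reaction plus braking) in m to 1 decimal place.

Total stopping distance ≈ 29.7 m

19 mph × 0.44704 = 8.4938 m/s.
a = μg = 0.14 × 9.8 = 1.372 m/s².
Reaction distance = v·t_r = 8.4938 × 0.4 = 3.398 m.
Braking distance = v²/(2a) = 8.4938² / (2 × 1.372) = 72.145 / 2.744 = 26.292 m.
Total = 3.398 + 26.292 = 29.690 m.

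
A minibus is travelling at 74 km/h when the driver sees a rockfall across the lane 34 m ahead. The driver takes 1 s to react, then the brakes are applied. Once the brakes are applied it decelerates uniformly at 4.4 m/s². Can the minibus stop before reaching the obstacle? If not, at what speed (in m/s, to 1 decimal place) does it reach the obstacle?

74 km/h ÷ 3.6 = 20.5556 m/s.
Reaction distance = 20.5556 × 1 = 20.556 m.
Braking distance needed to stop: v²/(2a) = 422.533 / 8.800 = 48.015 m, so total needed = 20.556 + 48.015 = 68.571 m > 34 m — it cannot stop.
Distance remaining when braking begins: 34 − 20.556 = 13.444 m.
v² = v₀² − 2a·d = 422.533 − 2 × 4.400 × 13.444 = 304.226 m²/s².
v = √304.226 = 17.442 m/s.

No — it strikes the obstacle at 17.4 m/s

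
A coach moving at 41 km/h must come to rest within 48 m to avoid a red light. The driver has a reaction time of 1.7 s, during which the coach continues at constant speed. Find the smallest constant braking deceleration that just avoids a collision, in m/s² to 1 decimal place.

Required deceleration ≈ 2.3 m/s²

41 km/h ÷ 3.6 = 11.3889 m/s.
Distance covered during reaction = 11.3889 × 1.7 = 19.361 m.
Distance available for braking: 48 − 19.361 = 28.639 m.
v² = 2a·d ⇒ a = v²/(2d) = 11.3889² / (2 × 28.639) = 129.707 / 57.278 = 2.2645 m/s².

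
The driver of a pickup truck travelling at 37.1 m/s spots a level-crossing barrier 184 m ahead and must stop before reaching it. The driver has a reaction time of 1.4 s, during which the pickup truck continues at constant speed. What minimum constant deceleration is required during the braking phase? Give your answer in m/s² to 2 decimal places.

Required deceleration ≈ 5.21 m/s²

Distance covered during reaction = 37.1000 × 1.4 = 51.940 m.
Distance available for braking: 184 − 51.940 = 132.060 m.
v² = 2a·d ⇒ a = v²/(2d) = 37.1000² / (2 × 132.060) = 1376.410 / 264.120 = 5.2113 m/s².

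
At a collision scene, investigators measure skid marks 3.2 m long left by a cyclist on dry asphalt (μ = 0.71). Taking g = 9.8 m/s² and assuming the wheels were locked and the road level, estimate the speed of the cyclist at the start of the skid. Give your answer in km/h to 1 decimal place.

Deceleration a = μg = 0.71 × 9.8 = 6.958 m/s².
v = √(2a·d) = √(2 × 6.958 × 3.2) = √44.531 = 6.6732 m/s.
= 6.6732 × 3.6 = 24.024 km/h.

Initial speed ≈ 24.0 km/h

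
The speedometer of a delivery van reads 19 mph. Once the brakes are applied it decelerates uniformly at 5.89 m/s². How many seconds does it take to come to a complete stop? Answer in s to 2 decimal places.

19 mph × 0.44704 = 8.4938 m/s.
Braking time = v/a = 8.4938 / 5.890 = 1.442 s.

Braking time ≈ 1.44 s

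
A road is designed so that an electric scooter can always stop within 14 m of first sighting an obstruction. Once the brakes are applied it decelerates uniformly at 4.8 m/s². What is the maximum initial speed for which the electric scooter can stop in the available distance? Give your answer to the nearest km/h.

Maximum speed ≈ 42 km/h

v²/(2a) = d ⇒ v = √(2 × 4.800 × 14) = √134.40 = 11.5931 m/s.
11.5931 m/s × 3.6 = 41.735 km/h.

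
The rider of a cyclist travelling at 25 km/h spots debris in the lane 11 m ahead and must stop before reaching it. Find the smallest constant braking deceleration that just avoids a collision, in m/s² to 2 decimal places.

25 km/h ÷ 3.6 = 6.9444 m/s.
v² = 2a·d ⇒ a = v²/(2d) = 6.9444² / (2 × 11.000) = 48.225 / 22.000 = 2.1920 m/s².

Required deceleration ≈ 2.19 m/s²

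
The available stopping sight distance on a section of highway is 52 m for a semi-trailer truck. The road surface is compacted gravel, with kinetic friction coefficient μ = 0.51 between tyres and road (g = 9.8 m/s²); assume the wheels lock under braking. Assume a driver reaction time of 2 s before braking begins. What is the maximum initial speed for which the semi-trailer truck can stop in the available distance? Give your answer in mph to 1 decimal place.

a = μg = 0.51 × 9.8 = 4.998 m/s².
Stopping distance: v·t_r + v²/(2a) = 52 with t_r = 2 s and a = 4.998 m/s².
So v² + 19.992 v − 519.79 = 0.
Positive root: v = −a·t_r + √((a·t_r)² + 2a·d) = −9.996 + √(99.920 + 519.79) = 14.8980 m/s.
14.8980 m/s ÷ 0.44704 = 33.326 mph.

Maximum speed ≈ 33.3 mph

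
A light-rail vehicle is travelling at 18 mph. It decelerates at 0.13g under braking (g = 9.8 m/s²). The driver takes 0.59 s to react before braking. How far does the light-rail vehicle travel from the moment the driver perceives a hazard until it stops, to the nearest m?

Total stopping distance ≈ 30 m

18 mph × 0.44704 = 8.0467 m/s.
a = 0.13 × 9.8 = 1.274 m/s².
Reaction distance = v·t_r = 8.0467 × 0.59 = 4.748 m.
Braking distance = v²/(2a) = 8.0467² / (2 × 1.274) = 64.749 / 2.548 = 25.412 m.
Total = 4.748 + 25.412 = 30.160 m.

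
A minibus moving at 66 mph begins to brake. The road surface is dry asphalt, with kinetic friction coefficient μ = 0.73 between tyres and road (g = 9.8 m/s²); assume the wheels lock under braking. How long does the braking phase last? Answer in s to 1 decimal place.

Braking time ≈ 4.1 s

66 mph × 0.44704 = 29.5046 m/s.
a = μg = 0.73 × 9.8 = 7.154 m/s².
Braking time = v/a = 29.5046 / 7.154 = 4.124 s.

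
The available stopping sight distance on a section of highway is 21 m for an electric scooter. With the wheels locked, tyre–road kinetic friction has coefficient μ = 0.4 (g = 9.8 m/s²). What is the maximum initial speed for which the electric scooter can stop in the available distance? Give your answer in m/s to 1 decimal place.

a = μg = 0.4 × 9.8 = 3.920 m/s².
v²/(2a) = d ⇒ v = √(2 × 3.920 × 21) = √164.64 = 12.8312 m/s.

Maximum speed ≈ 12.8 m/s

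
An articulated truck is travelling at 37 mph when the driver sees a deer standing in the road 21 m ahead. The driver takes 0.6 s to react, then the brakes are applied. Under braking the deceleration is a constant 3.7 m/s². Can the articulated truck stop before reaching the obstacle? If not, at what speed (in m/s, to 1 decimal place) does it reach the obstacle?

37 mph × 0.44704 = 16.5405 m/s.
Reaction distance = 16.5405 × 0.6 = 9.924 m.
Braking distance needed to stop: v²/(2a) = 273.588 / 7.400 = 36.971 m, so total needed = 9.924 + 36.971 = 46.895 m > 21 m — it cannot stop.
Distance remaining when braking begins: 21 − 9.924 = 11.076 m.
v² = v₀² − 2a·d = 273.588 − 2 × 3.700 × 11.076 = 191.626 m²/s².
v = √191.626 = 13.843 m/s.

No — it strikes the obstacle at 13.8 m/s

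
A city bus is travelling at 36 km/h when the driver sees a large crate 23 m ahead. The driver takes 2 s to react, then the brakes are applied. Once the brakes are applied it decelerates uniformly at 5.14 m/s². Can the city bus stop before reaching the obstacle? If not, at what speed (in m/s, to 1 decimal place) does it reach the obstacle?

36 km/h ÷ 3.6 = 10.0000 m/s.
Reaction distance = 10.0000 × 2 = 20.000 m.
Braking distance needed to stop: v²/(2a) = 100.000 / 10.280 = 9.728 m, so total needed = 20.000 + 9.728 = 29.728 m > 23 m — it cannot stop.
Distance remaining when braking begins: 23 − 20.000 = 3.000 m.
v² = v₀² − 2a·d = 100.000 − 2 × 5.140 × 3.000 = 69.160 m²/s².
v = √69.160 = 8.316 m/s.

No — it strikes the obstacle at 8.3 m/s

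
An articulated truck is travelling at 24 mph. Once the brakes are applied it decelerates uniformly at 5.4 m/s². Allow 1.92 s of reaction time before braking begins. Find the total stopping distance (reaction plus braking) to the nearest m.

Total stopping distance ≈ 31 m

24 mph × 0.44704 = 10.7290 m/s.
Reaction distance = v·t_r = 10.7290 × 1.92 = 20.600 m.
Braking distance = v²/(2a) = 10.7290² / (2 × 5.400) = 115.111 / 10.800 = 10.658 m.
Total = 20.600 + 10.658 = 31.258 m.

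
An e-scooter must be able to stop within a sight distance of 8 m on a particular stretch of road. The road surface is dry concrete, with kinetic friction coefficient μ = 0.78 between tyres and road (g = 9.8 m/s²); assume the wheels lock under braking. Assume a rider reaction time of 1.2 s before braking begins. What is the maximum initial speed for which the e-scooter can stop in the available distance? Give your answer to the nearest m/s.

a = μg = 0.78 × 9.8 = 7.644 m/s².
Stopping distance: v·t_r + v²/(2a) = 8 with t_r = 1.2 s and a = 7.644 m/s².
So v² + 18.346 v − 122.30 = 0.
Positive root: v = −a·t_r + √((a·t_r)² + 2a·d) = −9.173 + √(84.144 + 122.30) = 5.1952 m/s.

Maximum speed ≈ 5 m/s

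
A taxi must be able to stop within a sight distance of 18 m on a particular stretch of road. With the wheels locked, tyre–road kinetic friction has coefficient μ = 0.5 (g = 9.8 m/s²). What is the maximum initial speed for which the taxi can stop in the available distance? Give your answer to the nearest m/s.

a = μg = 0.5 × 9.8 = 4.900 m/s².
v²/(2a) = d ⇒ v = √(2 × 4.900 × 18) = √176.40 = 13.2816 m/s.

Maximum speed ≈ 13 m/s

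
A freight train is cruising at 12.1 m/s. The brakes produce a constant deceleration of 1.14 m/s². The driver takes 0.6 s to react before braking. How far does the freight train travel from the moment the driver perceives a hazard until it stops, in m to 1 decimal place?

Reaction distance = v·t_r = 12.1000 × 0.6 = 7.260 m.
Braking distance = v²/(2a) = 12.1000² / (2 × 1.140) = 146.410 / 2.280 = 64.215 m.
Total = 7.260 + 64.215 = 71.475 m.

Total stopping distance ≈ 71.5 m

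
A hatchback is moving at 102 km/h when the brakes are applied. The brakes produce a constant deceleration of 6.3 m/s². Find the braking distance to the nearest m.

Braking distance ≈ 64 m

102 km/h ÷ 3.6 = 28.3333 m/s.
Braking distance = v²/(2a) = 28.3333² / (2 × 6.300) = 802.776 / 12.600 = 63.712 m.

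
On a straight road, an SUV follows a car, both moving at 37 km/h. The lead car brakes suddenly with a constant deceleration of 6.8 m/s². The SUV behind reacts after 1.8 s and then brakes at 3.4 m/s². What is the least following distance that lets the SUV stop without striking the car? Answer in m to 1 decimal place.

37 km/h ÷ 3.6 = 10.2778 m/s.
Leader travels v²/(2a_L) = 105.633 / 13.600 = 7.767 m before stopping.
Follower covers v·t_r = 10.2778 × 1.8 = 18.500 m while reacting, then v²/(2a_F) = 105.633 / 6.800 = 15.534 m while braking, for a total of 18.500 + 15.534 = 34.034 m.
Since a_F ≤ a_L and the follower starts braking later, the follower is never slower than the leader, so the closest approach is when both have stopped.
Minimum gap = 34.034 − 7.767 = 26.267 m.

Minimum gap ≈ 26.3 m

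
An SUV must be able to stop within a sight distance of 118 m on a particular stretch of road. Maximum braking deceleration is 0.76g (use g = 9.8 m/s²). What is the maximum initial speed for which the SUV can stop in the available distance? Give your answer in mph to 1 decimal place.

a = 0.76 × 9.8 = 7.448 m/s².
v²/(2a) = d ⇒ v = √(2 × 7.448 × 118) = √1757.73 = 41.9253 m/s.
41.9253 m/s ÷ 0.44704 = 93.784 mph.

Maximum speed ≈ 93.8 mph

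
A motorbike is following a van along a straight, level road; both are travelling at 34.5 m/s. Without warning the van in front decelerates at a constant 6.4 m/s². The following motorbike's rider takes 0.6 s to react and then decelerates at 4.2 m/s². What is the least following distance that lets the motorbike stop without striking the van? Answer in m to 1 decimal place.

Leader travels v²/(2a_L) = 1190.250 / 12.800 = 92.988 m before stopping.
Follower covers v·t_r = 34.5000 × 0.6 = 20.700 m while reacting, then v²/(2a_F) = 1190.250 / 8.400 = 141.696 m while braking, for a total of 20.700 + 141.696 = 162.396 m.
Since a_F ≤ a_L and the follower starts braking later, the follower is never slower than the leader, so the closest approach is when both have stopped.
Minimum gap = 162.396 − 92.988 = 69.408 m.

Minimum gap ≈ 69.4 m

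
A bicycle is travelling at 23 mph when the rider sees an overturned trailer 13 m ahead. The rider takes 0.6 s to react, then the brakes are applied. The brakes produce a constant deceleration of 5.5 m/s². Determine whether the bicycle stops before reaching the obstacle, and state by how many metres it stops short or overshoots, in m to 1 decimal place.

23 mph × 0.44704 = 10.2819 m/s.
Reaction distance = 10.2819 × 0.6 = 6.169 m.
Braking distance = v²/(2a) = 105.717 / 11.000 = 9.611 m.
Total stopping distance = 6.169 + 9.611 = 15.780 m, vs 13 m available — it cannot stop in time and overshoots by 15.780 − 13 = 2.780 m.

No — it overshoots by 2.8 m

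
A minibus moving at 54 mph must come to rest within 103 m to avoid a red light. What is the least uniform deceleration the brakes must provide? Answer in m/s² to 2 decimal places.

Required deceleration ≈ 2.83 m/s²

54 mph × 0.44704 = 24.1402 m/s.
v² = 2a·d ⇒ a = v²/(2d) = 24.1402² / (2 × 103.000) = 582.749 / 206.000 = 2.8289 m/s².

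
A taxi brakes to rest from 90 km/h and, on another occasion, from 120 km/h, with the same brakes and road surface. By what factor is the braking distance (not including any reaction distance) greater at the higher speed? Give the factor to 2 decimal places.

Factor ≈ 1.78

Braking distance d = v²/(2a), so with a fixed, d ∝ v².
Factor = (120/90)² = 1.3333² = 1.7777.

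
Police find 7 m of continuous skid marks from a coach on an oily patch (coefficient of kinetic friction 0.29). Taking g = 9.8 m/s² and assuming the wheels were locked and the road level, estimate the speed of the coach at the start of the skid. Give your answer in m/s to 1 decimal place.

Deceleration a = μg = 0.29 × 9.8 = 2.842 m/s².
v = √(2a·d) = √(2 × 2.842 × 7) = √39.788 = 6.3078 m/s.

Initial speed ≈ 6.3 m/s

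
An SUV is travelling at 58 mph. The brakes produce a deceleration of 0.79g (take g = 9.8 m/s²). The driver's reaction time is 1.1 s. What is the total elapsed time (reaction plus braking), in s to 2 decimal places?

58 mph × 0.44704 = 25.9283 m/s.
a = 0.79 × 9.8 = 7.742 m/s².
Braking time = v/a = 25.9283 / 7.742 = 3.349 s.
Total = 1.1 + 3.349 = 4.449 s.

Total time ≈ 4.45 s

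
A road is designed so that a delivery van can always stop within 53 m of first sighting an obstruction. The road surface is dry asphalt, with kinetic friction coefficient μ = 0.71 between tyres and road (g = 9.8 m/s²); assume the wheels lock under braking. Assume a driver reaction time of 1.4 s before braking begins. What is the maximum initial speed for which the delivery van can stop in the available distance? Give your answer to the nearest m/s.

Maximum speed ≈ 19 m/s

a = μg = 0.71 × 9.8 = 6.958 m/s².
Stopping distance: v·t_r + v²/(2a) = 53 with t_r = 1.4 s and a = 6.958 m/s².
So v² + 19.482 v − 737.55 = 0.
Positive root: v = −a·t_r + √((a·t_r)² + 2a·d) = −9.741 + √(94.887 + 737.55) = 19.1110 m/s.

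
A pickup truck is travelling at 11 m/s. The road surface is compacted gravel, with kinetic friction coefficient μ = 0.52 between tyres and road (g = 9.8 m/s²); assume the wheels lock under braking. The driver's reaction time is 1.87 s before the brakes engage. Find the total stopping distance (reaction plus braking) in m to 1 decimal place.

Total stopping distance ≈ 32.4 m

a = μg = 0.52 × 9.8 = 5.096 m/s².
Reaction distance = v·t_r = 11.0000 × 1.87 = 20.570 m.
Braking distance = v²/(2a) = 11.0000² / (2 × 5.096) = 121.000 / 10.192 = 11.872 m.
Total = 20.570 + 11.872 = 32.442 m.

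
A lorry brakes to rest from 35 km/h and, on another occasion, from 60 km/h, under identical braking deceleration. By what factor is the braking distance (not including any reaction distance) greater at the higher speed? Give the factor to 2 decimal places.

Factor ≈ 2.94

Braking distance d = v²/(2a), so with a fixed, d ∝ v².
Factor = (60/35)² = 1.7143² = 2.9388.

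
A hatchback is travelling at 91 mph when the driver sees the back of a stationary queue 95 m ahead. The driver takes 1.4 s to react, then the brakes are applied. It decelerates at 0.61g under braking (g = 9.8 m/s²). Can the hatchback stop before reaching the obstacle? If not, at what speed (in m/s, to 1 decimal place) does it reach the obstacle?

91 mph × 0.44704 = 40.6806 m/s.
a = 0.61 × 9.8 = 5.978 m/s².
Reaction distance = 40.6806 × 1.4 = 56.953 m.
Braking distance needed to stop: v²/(2a) = 1654.911 / 11.956 = 138.417 m, so total needed = 56.953 + 138.417 = 195.370 m > 95 m — it cannot stop.
Distance remaining when braking begins: 95 − 56.953 = 38.047 m.
v² = v₀² − 2a·d = 1654.911 − 2 × 5.978 × 38.047 = 1200.021 m²/s².
v = √1200.021 = 34.641 m/s.

No — it strikes the obstacle at 34.6 m/s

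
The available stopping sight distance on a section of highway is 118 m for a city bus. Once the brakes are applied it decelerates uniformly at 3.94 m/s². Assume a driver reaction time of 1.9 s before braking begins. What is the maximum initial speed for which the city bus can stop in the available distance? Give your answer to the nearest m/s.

Maximum speed ≈ 24 m/s

Stopping distance: v·t_r + v²/(2a) = 118 with t_r = 1.9 s and a = 3.940 m/s².
So v² + 14.972 v − 929.84 = 0.
Positive root: v = −a·t_r + √((a·t_r)² + 2a·d) = −7.486 + √(56.040 + 929.84) = 23.9127 m/s.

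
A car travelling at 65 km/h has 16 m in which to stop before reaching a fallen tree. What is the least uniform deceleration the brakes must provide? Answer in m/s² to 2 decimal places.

65 km/h ÷ 3.6 = 18.0556 m/s.
v² = 2a·d ⇒ a = v²/(2d) = 18.0556² / (2 × 16.000) = 326.005 / 32.000 = 10.1877 m/s².

Required deceleration ≈ 10.19 m/s²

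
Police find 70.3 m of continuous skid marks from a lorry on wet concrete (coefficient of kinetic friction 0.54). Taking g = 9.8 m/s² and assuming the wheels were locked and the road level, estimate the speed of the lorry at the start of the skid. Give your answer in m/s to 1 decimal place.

Initial speed ≈ 27.3 m/s

Deceleration a = μg = 0.54 × 9.8 = 5.292 m/s².
v = √(2a·d) = √(2 × 5.292 × 70.3) = √744.055 = 27.2774 m/s.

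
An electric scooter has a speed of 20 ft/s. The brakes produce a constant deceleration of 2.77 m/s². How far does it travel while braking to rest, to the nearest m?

20 ft/s × 0.3048 = 6.0960 m/s.
Braking distance = v²/(2a) = 6.0960² / (2 × 2.770) = 37.161 / 5.540 = 6.708 m.

Braking distance ≈ 7 m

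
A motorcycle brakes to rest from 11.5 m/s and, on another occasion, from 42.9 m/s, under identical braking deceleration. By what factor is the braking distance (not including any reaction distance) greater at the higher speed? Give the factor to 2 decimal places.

Factor ≈ 13.92

Braking distance d = v²/(2a), so with a fixed, d ∝ v².
Factor = (42.9/11.5)² = 3.7304² = 13.9159.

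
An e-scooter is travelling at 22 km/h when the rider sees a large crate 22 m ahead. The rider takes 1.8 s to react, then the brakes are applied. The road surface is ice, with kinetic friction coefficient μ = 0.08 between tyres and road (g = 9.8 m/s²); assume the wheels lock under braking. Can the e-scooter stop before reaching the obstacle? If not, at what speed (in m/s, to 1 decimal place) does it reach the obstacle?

22 km/h ÷ 3.6 = 6.1111 m/s.
a = μg = 0.08 × 9.8 = 0.784 m/s².
Reaction distance = 6.1111 × 1.8 = 11.000 m.
Braking distance needed to stop: v²/(2a) = 37.346 / 1.568 = 23.818 m, so total needed = 11.000 + 23.818 = 34.818 m > 22 m — it cannot stop.
Distance remaining when braking begins: 22 − 11.000 = 11.000 m.
v² = v₀² − 2a·d = 37.346 − 2 × 0.784 × 11.000 = 20.098 m²/s².
v = √20.098 = 4.483 m/s.

No — it strikes the obstacle at 4.5 m/s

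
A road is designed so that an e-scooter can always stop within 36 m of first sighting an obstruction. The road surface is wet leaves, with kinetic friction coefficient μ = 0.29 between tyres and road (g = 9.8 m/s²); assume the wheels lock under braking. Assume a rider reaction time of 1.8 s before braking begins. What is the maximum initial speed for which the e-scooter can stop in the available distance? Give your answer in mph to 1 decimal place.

a = μg = 0.29 × 9.8 = 2.842 m/s².
Stopping distance: v·t_r + v²/(2a) = 36 with t_r = 1.8 s and a = 2.842 m/s².
So v² + 10.231 v − 204.62 = 0.
Positive root: v = −a·t_r + √((a·t_r)² + 2a·d) = −5.116 + √(26.173 + 204.62) = 10.0759 m/s.
10.0759 m/s ÷ 0.44704 = 22.539 mph.

Maximum speed ≈ 22.5 mph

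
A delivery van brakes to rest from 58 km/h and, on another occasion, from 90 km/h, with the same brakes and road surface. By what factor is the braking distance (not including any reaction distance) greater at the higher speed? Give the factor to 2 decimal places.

Factor ≈ 2.41

Braking distance d = v²/(2a), so with a fixed, d ∝ v².
Factor = (90/58)² = 1.5517² = 2.4078.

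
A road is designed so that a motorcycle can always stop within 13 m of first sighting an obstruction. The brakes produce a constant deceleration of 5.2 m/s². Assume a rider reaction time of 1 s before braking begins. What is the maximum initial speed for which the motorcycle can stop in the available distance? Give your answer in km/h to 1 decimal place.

Stopping distance: v·t_r + v²/(2a) = 13 with t_r = 1 s and a = 5.200 m/s².
So v² + 10.400 v − 135.20 = 0.
Positive root: v = −a·t_r + √((a·t_r)² + 2a·d) = −5.200 + √(27.040 + 135.20) = 7.5373 m/s.
7.5373 m/s × 3.6 = 27.134 km/h.

Maximum speed ≈ 27.1 km/h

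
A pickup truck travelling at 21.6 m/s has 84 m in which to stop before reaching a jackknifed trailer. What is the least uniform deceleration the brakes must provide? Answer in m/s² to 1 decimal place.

v² = 2a·d ⇒ a = v²/(2d) = 21.6000² / (2 × 84.000) = 466.560 / 168.000 = 2.7771 m/s².

Required deceleration ≈ 2.8 m/s²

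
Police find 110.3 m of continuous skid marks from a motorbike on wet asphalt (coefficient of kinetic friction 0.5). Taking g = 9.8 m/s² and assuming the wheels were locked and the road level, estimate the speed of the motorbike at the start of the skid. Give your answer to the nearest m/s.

Initial speed ≈ 33 m/s

Deceleration a = μg = 0.5 × 9.8 = 4.900 m/s².
v = √(2a·d) = √(2 × 4.900 × 110.3) = √1080.940 = 32.8777 m/s.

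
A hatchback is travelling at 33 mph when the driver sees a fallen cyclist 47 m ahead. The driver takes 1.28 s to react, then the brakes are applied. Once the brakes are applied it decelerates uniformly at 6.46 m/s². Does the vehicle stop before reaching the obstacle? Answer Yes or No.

Yes

33 mph × 0.44704 = 14.7523 m/s.
Reaction distance = 14.7523 × 1.28 = 18.883 m.
Braking distance = v²/(2a) = 217.630 / 12.920 = 16.844 m.
Total stopping distance = 18.883 + 16.844 = 35.727 m, vs 47 m available — it stops with 47 − 35.727 = 11.273 m to spare.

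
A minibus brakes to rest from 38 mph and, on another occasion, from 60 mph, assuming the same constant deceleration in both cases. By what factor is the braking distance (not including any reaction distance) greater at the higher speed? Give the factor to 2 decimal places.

Factor ≈ 2.49

Braking distance d = v²/(2a), so with a fixed, d ∝ v².
Factor = (60/38)² = 1.5789² = 2.4929.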